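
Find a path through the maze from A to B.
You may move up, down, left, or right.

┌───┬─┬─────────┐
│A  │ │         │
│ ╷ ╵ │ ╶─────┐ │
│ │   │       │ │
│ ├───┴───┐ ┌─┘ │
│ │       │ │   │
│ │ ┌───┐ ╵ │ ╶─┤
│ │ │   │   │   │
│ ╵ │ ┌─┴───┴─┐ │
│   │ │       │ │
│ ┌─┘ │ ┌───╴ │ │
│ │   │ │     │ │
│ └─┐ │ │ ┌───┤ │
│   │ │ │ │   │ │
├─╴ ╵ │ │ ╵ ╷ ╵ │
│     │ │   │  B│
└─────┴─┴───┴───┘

Finding the shortest path through the maze:
Path length: 30 steps
Directions: down → down → down → down → right → up → up → right → right → right → down → right → up → up → left → left → up → right → right → right → right → down → down → left → down → right → down → down → down → down

Solution:

┌───┬─┬─────────┐
│A  │ │↱ → → → ↓│
│ ╷ ╵ │ ╶─────┐ │
│↓│   │↑ ← ↰  │↓│
│ ├───┴───┐ ┌─┘ │
│↓│↱ → → ↓│↑│↓ ↲│
│ │ ┌───┐ ╵ │ ╶─┤
│↓│↑│   │↳ ↑│↳ ↓│
│ ╵ │ ┌─┴───┴─┐ │
│↳ ↑│ │       │↓│
│ ┌─┘ │ ┌───╴ │ │
│ │   │ │     │↓│
│ └─┐ │ │ ┌───┤ │
│   │ │ │ │   │↓│
├─╴ ╵ │ │ ╵ ╷ ╵ │
│     │ │   │  B│
└─────┴─┴───┴───┘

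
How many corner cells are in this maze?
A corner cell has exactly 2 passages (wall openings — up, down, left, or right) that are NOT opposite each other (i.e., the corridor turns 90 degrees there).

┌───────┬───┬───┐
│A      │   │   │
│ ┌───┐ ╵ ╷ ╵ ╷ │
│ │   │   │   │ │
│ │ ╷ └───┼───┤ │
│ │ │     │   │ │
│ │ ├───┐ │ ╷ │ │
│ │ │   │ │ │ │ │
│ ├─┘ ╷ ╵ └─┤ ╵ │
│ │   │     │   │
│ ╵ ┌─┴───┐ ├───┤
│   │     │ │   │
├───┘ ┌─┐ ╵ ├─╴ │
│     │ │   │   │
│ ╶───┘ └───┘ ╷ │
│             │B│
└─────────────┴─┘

Counting corner cells (2 non-opposite passages):
Total corners: 36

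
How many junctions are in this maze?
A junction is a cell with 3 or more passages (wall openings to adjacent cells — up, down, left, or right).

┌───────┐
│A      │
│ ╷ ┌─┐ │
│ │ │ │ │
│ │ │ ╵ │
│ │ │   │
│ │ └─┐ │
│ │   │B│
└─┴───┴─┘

Checking each cell for number of passages:

Junctions found (3+ passages):
  (0, 1): 3 passages
  (2, 3): 3 passages
Total junctions: 2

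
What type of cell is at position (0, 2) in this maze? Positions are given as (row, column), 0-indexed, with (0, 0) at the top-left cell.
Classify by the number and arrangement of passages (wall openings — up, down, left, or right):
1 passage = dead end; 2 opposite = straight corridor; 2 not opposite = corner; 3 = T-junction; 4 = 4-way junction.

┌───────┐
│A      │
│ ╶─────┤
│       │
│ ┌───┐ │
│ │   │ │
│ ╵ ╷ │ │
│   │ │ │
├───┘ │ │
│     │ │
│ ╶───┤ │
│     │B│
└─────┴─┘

Checking cell at (0, 2):
Number of passages: 2
Cell type: straight corridor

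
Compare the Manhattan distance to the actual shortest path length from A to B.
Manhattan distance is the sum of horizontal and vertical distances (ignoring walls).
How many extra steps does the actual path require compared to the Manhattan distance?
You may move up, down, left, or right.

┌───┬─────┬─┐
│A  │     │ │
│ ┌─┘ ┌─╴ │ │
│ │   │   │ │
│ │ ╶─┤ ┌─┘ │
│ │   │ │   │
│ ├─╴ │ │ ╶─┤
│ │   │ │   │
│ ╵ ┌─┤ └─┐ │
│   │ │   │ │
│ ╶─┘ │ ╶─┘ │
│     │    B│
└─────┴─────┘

Manhattan distance: |5 - 0| + |5 - 0| = 10
Actual path length: 22
Extra steps: 22 - 10 = 12

Solution:

┌───┬─────┬─┐
│A  │↱ → ↓│ │
│ ┌─┘ ┌─╴ │ │
│↓│↱ ↑│↓ ↲│ │
│ │ ╶─┤ ┌─┘ │
│↓│↑ ↰│↓│   │
│ ├─╴ │ │ ╶─┤
│↓│↱ ↑│↓│   │
│ ╵ ┌─┤ └─┐ │
│↳ ↑│ │↓  │ │
│ ╶─┘ │ ╶─┘ │
│     │↳ → B│
└─────┴─────┘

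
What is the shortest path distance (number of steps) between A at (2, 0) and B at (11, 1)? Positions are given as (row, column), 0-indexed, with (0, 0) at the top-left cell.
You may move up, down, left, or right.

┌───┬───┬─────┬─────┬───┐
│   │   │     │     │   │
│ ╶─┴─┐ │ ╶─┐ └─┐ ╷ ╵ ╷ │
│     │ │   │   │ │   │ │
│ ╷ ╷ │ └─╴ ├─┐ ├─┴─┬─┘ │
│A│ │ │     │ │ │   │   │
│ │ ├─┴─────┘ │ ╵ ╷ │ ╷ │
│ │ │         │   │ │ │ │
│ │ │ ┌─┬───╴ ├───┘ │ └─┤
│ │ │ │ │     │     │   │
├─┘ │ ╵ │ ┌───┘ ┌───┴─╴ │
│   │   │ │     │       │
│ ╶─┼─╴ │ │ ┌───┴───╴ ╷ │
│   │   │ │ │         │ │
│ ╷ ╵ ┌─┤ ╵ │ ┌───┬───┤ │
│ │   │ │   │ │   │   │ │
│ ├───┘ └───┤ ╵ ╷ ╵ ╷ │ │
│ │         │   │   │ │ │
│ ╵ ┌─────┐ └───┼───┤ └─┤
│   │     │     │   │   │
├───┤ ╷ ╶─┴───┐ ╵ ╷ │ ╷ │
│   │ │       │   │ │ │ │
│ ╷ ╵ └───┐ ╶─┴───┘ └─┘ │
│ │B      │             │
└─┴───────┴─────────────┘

Finding path from (2, 0) to (11, 1):
Path: (2,0) → (1,0) → (1,1) → (2,1) → (3,1) → (4,1) → (5,1) → (5,0) → (6,0) → (7,0) → (8,0) → (9,0) → (9,1) → (8,1) → (8,2) → (8,3) → (8,4) → (8,5) → (9,5) → (9,6) → (9,7) → (10,7) → (10,8) → (9,8) → (9,9) → (10,9) → (11,9) → (11,8) → (11,7) → (11,6) → (11,5) → (10,5) → (10,4) → (10,3) → (9,3) → (9,2) → (10,2) → (11,2) → (11,1)
Distance: 38 steps

Solution:

┌───┬───┬─────┬─────┬───┐
│   │   │     │     │   │
│ ╶─┴─┐ │ ╶─┐ └─┐ ╷ ╵ ╷ │
│↱ ↓  │ │   │   │ │   │ │
│ ╷ ╷ │ └─╴ ├─┐ ├─┴─┬─┘ │
│A│↓│ │     │ │ │   │   │
│ │ ├─┴─────┘ │ ╵ ╷ │ ╷ │
│ │↓│         │   │ │ │ │
│ │ │ ┌─┬───╴ ├───┘ │ └─┤
│ │↓│ │ │     │     │   │
├─┘ │ ╵ │ ┌───┘ ┌───┴─╴ │
│↓ ↲│   │ │     │       │
│ ╶─┼─╴ │ │ ┌───┴───╴ ╷ │
│↓  │   │ │ │         │ │
│ ╷ ╵ ┌─┤ ╵ │ ┌───┬───┤ │
│↓│   │ │   │ │   │   │ │
│ ├───┘ └───┤ ╵ ╷ ╵ ╷ │ │
│↓│↱ → → → ↓│   │   │ │ │
│ ╵ ┌─────┐ └───┼───┤ └─┤
│↳ ↑│↓ ↰  │↳ → ↓│↱ ↓│   │
├───┤ ╷ ╶─┴───┐ ╵ ╷ │ ╷ │
│   │↓│↑ ← ↰  │↳ ↑│↓│ │ │
│ ╷ ╵ └───┐ ╶─┴───┘ └─┘ │
│ │B ↲    │↑ ← ← ← ↲    │
└─┴───────┴─────────────┘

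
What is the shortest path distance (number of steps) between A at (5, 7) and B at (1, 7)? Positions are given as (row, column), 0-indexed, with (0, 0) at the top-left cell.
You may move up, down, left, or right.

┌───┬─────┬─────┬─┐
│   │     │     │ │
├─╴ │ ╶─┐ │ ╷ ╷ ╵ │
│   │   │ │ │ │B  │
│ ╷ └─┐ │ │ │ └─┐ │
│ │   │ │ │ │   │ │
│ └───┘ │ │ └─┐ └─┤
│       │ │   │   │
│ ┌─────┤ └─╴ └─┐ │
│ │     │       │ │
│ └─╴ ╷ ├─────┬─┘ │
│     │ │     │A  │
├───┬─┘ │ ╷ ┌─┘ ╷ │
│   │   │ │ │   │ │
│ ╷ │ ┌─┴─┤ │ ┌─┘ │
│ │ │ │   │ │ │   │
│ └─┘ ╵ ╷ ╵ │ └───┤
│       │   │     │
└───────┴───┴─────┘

Finding path from (5, 7) to (1, 7):
Path: (5,7) → (5,8) → (4,8) → (3,8) → (3,7) → (2,7) → (2,6) → (1,6) → (0,6) → (0,7) → (1,7)
Distance: 10 steps

Solution:

┌───┬─────┬─────┬─┐
│   │     │  ↱ ↓│ │
├─╴ │ ╶─┐ │ ╷ ╷ ╵ │
│   │   │ │ │↑│B  │
│ ╷ └─┐ │ │ │ └─┐ │
│ │   │ │ │ │↑ ↰│ │
│ └───┘ │ │ └─┐ └─┤
│       │ │   │↑ ↰│
│ ┌─────┤ └─╴ └─┐ │
│ │     │       │↑│
│ └─╴ ╷ ├─────┬─┘ │
│     │ │     │A ↑│
├───┬─┘ │ ╷ ┌─┘ ╷ │
│   │   │ │ │   │ │
│ ╷ │ ┌─┴─┤ │ ┌─┘ │
│ │ │ │   │ │ │   │
│ └─┘ ╵ ╷ ╵ │ └───┤
│       │   │     │
└───────┴───┴─────┘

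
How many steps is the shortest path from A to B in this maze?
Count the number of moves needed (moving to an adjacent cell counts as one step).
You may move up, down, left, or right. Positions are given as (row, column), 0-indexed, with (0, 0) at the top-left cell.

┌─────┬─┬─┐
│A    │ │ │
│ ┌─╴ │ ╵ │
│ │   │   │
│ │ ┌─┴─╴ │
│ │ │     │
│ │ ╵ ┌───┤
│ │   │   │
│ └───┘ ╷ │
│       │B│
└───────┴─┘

Using BFS to find shortest path:
Start: (0, 0), End: (4, 4)
Path found:
(0,0) → (1,0) → (2,0) → (3,0) → (4,0) → (4,1) → (4,2) → (4,3) → (3,3) → (3,4) → (4,4)
Number of steps: 10

Solution:

┌─────┬─┬─┐
│A    │ │ │
│ ┌─╴ │ ╵ │
│↓│   │   │
│ │ ┌─┴─╴ │
│↓│ │     │
│ │ ╵ ┌───┤
│↓│   │↱ ↓│
│ └───┘ ╷ │
│↳ → → ↑│B│
└───────┴─┘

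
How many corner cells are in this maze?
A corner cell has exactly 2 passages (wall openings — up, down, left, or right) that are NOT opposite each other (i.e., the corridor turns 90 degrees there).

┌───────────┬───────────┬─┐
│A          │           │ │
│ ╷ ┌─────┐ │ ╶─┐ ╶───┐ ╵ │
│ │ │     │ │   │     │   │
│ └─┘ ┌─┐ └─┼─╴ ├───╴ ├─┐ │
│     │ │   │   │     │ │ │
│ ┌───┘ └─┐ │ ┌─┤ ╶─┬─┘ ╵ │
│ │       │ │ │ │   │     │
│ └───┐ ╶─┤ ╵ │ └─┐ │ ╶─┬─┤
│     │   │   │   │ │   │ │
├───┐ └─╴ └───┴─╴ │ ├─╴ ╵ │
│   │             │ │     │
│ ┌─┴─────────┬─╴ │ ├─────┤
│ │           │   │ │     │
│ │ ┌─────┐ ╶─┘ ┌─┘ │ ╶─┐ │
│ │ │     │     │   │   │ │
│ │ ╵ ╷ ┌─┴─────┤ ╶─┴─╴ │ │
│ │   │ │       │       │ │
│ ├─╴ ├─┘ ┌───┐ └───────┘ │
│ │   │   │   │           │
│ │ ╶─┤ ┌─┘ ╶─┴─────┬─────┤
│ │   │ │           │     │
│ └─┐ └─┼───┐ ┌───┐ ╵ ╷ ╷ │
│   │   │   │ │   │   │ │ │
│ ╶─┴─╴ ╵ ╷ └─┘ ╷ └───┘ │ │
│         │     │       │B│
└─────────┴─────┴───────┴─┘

Counting corner cells (2 non-opposite passages):
Total corners: 78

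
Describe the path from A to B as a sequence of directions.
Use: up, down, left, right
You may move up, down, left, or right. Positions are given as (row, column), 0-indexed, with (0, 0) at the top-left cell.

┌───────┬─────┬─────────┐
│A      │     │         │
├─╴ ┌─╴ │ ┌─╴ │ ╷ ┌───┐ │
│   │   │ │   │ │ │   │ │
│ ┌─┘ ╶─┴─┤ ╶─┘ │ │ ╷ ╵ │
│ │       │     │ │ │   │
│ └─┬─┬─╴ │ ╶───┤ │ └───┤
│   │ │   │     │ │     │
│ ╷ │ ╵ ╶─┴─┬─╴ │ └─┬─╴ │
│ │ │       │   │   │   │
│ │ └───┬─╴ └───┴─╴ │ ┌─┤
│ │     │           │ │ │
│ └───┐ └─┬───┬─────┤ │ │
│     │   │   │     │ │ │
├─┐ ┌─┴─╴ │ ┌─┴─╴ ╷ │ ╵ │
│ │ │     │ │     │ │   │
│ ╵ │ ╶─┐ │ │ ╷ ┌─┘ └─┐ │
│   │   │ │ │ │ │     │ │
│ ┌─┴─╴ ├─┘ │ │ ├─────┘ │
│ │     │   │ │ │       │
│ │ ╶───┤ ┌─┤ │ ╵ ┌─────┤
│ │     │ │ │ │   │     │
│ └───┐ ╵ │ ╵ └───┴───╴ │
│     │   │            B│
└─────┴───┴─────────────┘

Finding the path and converting it to directions:
Path through cells: (0,0) → (0,1) → (0,2) → (0,3) → (1,3) → (1,2) → (2,2) → (2,3) → (2,4) → (3,4) → (3,3) → (4,3) → (4,4) → (4,5) → (5,5) → (5,6) → (5,7) → (5,8) → (5,9) → (4,9) → (4,8) → (3,8) → (2,8) → (1,8) → (0,8) → (0,9) → (0,10) → (0,11) → (1,11) → (2,11) → (2,10) → (1,10) → (1,9) → (2,9) → (3,9) → (3,10) → (3,11) → (4,11) → (4,10) → (5,10) → (6,10) → (7,10) → (7,11) → (8,11) → (9,11) → (9,10) → (9,9) → (9,8) → (10,8) → (10,7) → (9,7) → (8,7) → (7,7) → (7,6) → (8,6) → (9,6) → (10,6) → (11,6) → (11,7) → (11,8) → (11,9) → (11,10) → (11,11)
Directions: right, right, right, down, left, down, right, right, down, left, down, right, right, down, right, right, right, right, up, left, up, up, up, up, right, right, right, down, down, left, up, left, down, down, right, right, down, left, down, down, down, right, down, down, left, left, left, down, left, up, up, up, left, down, down, down, down, right, right, right, right, right

Solution:

┌───────┬─────┬─────────┐
│A → → ↓│     │  ↱ → → ↓│
├─╴ ┌─╴ │ ┌─╴ │ ╷ ┌───┐ │
│   │↓ ↲│ │   │ │↑│↓ ↰│↓│
│ ┌─┘ ╶─┴─┤ ╶─┘ │ │ ╷ ╵ │
│ │  ↳ → ↓│     │↑│↓│↑ ↲│
│ └─┬─┬─╴ │ ╶───┤ │ └───┤
│   │ │↓ ↲│     │↑│↳ → ↓│
│ ╷ │ ╵ ╶─┴─┬─╴ │ └─┬─╴ │
│ │ │  ↳ → ↓│   │↑ ↰│↓ ↲│
│ │ └───┬─╴ └───┴─╴ │ ┌─┤
│ │     │  ↳ → → → ↑│↓│ │
│ └───┐ └─┬───┬─────┤ │ │
│     │   │   │     │↓│ │
├─┐ ┌─┴─╴ │ ┌─┴─╴ ╷ │ ╵ │
│ │ │     │ │↓ ↰  │ │↳ ↓│
│ ╵ │ ╶─┐ │ │ ╷ ┌─┘ └─┐ │
│   │   │ │ │↓│↑│     │↓│
│ ┌─┴─╴ ├─┘ │ │ ├─────┘ │
│ │     │   │↓│↑│↓ ← ← ↲│
│ │ ╶───┤ ┌─┤ │ ╵ ┌─────┤
│ │     │ │ │↓│↑ ↲│     │
│ └───┐ ╵ │ ╵ └───┴───╴ │
│     │   │  ↳ → → → → B│
└─────┴───┴─────────────┘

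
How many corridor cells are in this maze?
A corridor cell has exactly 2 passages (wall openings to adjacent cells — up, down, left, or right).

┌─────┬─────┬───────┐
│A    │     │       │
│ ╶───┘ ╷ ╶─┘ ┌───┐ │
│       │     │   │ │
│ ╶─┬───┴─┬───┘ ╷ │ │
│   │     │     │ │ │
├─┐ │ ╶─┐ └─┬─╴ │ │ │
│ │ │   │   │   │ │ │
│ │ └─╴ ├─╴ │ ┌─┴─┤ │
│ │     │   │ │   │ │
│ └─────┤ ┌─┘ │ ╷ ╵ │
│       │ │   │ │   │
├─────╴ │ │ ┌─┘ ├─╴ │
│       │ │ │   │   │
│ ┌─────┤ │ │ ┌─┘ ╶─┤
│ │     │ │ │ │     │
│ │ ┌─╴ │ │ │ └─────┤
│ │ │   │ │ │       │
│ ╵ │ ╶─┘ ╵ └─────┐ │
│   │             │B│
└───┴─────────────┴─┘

Counting cells with exactly 2 passages:
Total corridor cells: 84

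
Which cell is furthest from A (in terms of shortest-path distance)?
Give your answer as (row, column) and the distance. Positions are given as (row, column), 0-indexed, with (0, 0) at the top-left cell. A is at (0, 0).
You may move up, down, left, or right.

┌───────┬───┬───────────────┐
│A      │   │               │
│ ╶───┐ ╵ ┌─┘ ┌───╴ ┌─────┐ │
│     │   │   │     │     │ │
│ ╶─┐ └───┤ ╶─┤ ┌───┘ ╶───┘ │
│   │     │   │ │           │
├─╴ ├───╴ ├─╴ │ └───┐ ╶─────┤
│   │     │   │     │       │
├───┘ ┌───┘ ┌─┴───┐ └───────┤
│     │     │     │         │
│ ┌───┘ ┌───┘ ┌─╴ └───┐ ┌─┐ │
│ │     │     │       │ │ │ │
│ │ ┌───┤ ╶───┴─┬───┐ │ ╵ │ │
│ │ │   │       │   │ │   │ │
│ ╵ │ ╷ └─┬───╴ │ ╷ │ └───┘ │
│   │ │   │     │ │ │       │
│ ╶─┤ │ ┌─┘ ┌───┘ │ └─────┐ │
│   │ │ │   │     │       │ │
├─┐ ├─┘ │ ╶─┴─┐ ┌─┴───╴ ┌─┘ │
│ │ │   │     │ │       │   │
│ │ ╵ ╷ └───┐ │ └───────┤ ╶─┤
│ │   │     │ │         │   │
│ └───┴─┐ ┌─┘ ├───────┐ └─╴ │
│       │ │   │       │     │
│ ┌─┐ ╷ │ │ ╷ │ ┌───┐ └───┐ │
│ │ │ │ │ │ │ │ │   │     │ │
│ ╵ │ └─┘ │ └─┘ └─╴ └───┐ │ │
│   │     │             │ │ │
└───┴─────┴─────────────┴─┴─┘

Computing BFS distances from A to all cells:
Furthest cell: (13, 12)
Distance: 89 steps

Path from A to the furthest cell:

┌───────┬───┬───────────────┐
│A      │   │↱ → → ↓        │
│ ╶───┐ ╵ ┌─┘ ┌───╴ ┌─────┐ │
│↳ → ↓│   │↱ ↑│↓ ← ↲│     │ │
│ ╶─┐ └───┤ ╶─┤ ┌───┘ ╶───┘ │
│   │↳ → ↓│↑ ↰│↓│           │
├─╴ ├───╴ ├─╴ │ └───┐ ╶─────┤
│   │↓ ← ↲│↱ ↑│↳ → ↓│       │
├───┘ ┌───┘ ┌─┴───┐ └───────┤
│↓ ← ↲│↱ → ↑│↓ ← ↰│↳ → → → ↓│
│ ┌───┘ ┌───┘ ┌─╴ └───┐ ┌─┐ │
│↓│↱ → ↑│↓ ← ↲│  ↑ ← ↰│ │ │↓│
│ │ ┌───┤ ╶───┴─┬───┐ │ ╵ │ │
│↓│↑│   │↳ → → ↓│   │↑│   │↓│
│ ╵ │ ╷ └─┬───╴ │ ╷ │ └───┘ │
│↳ ↑│ │   │↓ ← ↲│ │ │↑ ← ← ↲│
│ ╶─┤ │ ┌─┘ ┌───┘ │ └─────┐ │
│   │ │ │↓ ↲│     │       │ │
├─┐ ├─┘ │ ╶─┴─┐ ┌─┴───╴ ┌─┘ │
│ │ │   │↳ → ↓│ │       │   │
│ │ ╵ ╷ └───┐ │ └───────┤ ╶─┤
│ │   │     │↓│         │   │
│ └───┴─┐ ┌─┘ ├───────┐ └─╴ │
│       │ │↓ ↲│↱ → → ↓│     │
│ ┌─┐ ╷ │ │ ╷ │ ┌───┐ └───┐ │
│ │ │ │ │ │↓│ │↑│   │↳ → ↓│ │
│ ╵ │ └─┘ │ └─┘ └─╴ └───┐ │ │
│   │     │↳ → ↑        │B│ │
└───┴─────┴─────────────┴─┴─┘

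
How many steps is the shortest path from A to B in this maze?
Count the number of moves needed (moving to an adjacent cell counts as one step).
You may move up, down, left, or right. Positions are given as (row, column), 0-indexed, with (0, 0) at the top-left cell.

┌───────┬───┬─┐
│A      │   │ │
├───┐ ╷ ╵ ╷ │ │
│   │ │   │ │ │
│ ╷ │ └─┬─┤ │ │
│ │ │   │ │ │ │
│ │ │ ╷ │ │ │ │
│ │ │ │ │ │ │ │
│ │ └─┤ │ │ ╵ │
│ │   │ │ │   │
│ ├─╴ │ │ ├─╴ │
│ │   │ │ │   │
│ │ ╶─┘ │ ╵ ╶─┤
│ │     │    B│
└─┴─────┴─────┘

Using BFS to find shortest path:
Start: (0, 0), End: (6, 6)
Path found:
(0,0) → (0,1) → (0,2) → (0,3) → (1,3) → (1,4) → (0,4) → (0,5) → (1,5) → (2,5) → (3,5) → (4,5) → (4,6) → (5,6) → (5,5) → (6,5) → (6,6)
Number of steps: 16

Solution:

┌───────┬───┬─┐
│A → → ↓│↱ ↓│ │
├───┐ ╷ ╵ ╷ │ │
│   │ │↳ ↑│↓│ │
│ ╷ │ └─┬─┤ │ │
│ │ │   │ │↓│ │
│ │ │ ╷ │ │ │ │
│ │ │ │ │ │↓│ │
│ │ └─┤ │ │ ╵ │
│ │   │ │ │↳ ↓│
│ ├─╴ │ │ ├─╴ │
│ │   │ │ │↓ ↲│
│ │ ╶─┘ │ ╵ ╶─┤
│ │     │  ↳ B│
└─┴─────┴─────┘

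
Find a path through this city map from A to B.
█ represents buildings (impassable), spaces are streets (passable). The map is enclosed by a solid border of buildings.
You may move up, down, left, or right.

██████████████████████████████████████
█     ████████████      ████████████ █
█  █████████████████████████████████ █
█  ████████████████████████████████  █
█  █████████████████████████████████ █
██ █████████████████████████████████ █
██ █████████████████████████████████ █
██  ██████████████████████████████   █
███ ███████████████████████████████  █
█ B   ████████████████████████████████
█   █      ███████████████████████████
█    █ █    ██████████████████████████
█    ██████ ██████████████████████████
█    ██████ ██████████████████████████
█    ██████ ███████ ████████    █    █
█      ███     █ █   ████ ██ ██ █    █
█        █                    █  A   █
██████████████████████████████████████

Finding the shortest path from A to B:
Movement: cardinal only
Path length: 42 steps
Directions: left → left → up → up → left → left → left → down → down → left → left → left → left → left → left → left → left → left → left → left → left → left → left → up → left → left → left → up → up → up → up → left → up → left → left → left → left → left → up → left → left → left

Solution:

██████████████████████████████████████
█     ████████████      ████████████ █
█  █████████████████████████████████ █
█  ████████████████████████████████  █
█  █████████████████████████████████ █
██ █████████████████████████████████ █
██ █████████████████████████████████ █
██  ██████████████████████████████   █
███ ███████████████████████████████  █
█ B←←↰████████████████████████████████
█   █↑←←←←↰███████████████████████████
█    █ █  ↑↰██████████████████████████
█    ██████↑██████████████████████████
█    ██████↑██████████████████████████
█    ██████↑███████ ████████↓←←↰█    █
█      ███ ↑←←↰█ █   ████ ██↓██↑█    █
█        █    ↑←←←←←←←←←←←←←↲ █↑←A   █
██████████████████████████████████████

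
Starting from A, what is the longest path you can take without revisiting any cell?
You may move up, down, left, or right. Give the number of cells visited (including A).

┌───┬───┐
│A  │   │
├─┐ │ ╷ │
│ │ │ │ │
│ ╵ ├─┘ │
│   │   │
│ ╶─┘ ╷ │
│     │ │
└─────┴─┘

Finding longest simple path using DFS:
Start: (0, 0)
Longest path visits 14 cells
Path: A → right → down → down → left → down → right → right → up → right → up → up → left → down

Solution:

┌───┬───┐
│A ↓│↓ ↰│
├─┐ │ ╷ │
│ │↓│B│↑│
│ ╵ ├─┘ │
│↓ ↲│↱ ↑│
│ ╶─┘ ╷ │
│↳ → ↑│ │
└─────┴─┘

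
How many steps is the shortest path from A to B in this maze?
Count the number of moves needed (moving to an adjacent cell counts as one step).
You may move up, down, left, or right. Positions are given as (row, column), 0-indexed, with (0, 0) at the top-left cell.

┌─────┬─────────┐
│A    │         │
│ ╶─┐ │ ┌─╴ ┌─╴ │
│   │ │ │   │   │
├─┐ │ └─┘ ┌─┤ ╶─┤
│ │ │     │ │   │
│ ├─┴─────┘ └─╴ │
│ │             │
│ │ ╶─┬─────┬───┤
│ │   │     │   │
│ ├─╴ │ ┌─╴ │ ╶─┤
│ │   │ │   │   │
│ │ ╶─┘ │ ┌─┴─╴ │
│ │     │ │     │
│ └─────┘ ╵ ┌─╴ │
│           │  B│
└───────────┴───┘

Using BFS to find shortest path:
Start: (0, 0), End: (7, 7)
Path found:
(0,0) → (0,1) → (0,2) → (1,2) → (2,2) → (2,3) → (2,4) → (1,4) → (1,5) → (0,5) → (0,6) → (0,7) → (1,7) → (1,6) → (2,6) → (2,7) → (3,7) → (3,6) → (3,5) → (3,4) → (3,3) → (3,2) → (3,1) → (4,1) → (4,2) → (5,2) → (5,1) → (6,1) → (6,2) → (6,3) → (5,3) → (4,3) → (4,4) → (4,5) → (5,5) → (5,4) → (6,4) → (7,4) → (7,5) → (6,5) → (6,6) → (6,7) → (7,7)
Number of steps: 42

Solution:

┌─────┬─────────┐
│A → ↓│    ↱ → ↓│
│ ╶─┐ │ ┌─╴ ┌─╴ │
│   │↓│ │↱ ↑│↓ ↲│
├─┐ │ └─┘ ┌─┤ ╶─┤
│ │ │↳ → ↑│ │↳ ↓│
│ ├─┴─────┘ └─╴ │
│ │↓ ← ← ← ← ← ↲│
│ │ ╶─┬─────┬───┤
│ │↳ ↓│↱ → ↓│   │
│ ├─╴ │ ┌─╴ │ ╶─┤
│ │↓ ↲│↑│↓ ↲│   │
│ │ ╶─┘ │ ┌─┴─╴ │
│ │↳ → ↑│↓│↱ → ↓│
│ └─────┘ ╵ ┌─╴ │
│        ↳ ↑│  B│
└───────────┴───┘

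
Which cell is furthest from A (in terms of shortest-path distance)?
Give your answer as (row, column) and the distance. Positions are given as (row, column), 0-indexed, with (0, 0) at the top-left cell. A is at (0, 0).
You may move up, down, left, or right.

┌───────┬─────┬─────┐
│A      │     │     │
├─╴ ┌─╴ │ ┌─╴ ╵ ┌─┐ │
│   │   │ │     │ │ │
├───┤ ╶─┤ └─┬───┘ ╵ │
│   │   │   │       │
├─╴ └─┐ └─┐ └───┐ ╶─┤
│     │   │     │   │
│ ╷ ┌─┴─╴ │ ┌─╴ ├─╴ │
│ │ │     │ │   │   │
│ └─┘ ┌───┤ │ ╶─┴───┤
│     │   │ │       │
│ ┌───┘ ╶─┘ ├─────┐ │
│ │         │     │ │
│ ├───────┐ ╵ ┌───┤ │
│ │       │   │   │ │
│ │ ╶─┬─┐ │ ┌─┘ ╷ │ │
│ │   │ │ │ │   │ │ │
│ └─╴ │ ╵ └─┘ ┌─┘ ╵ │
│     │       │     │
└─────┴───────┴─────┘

Computing BFS distances from A to all cells:
Furthest cell: (4, 8)
Distance: 68 steps

Path from A to the furthest cell:

┌───────┬─────┬─────┐
│A → → ↓│↱ → ↓│↱ → ↓│
├─╴ ┌─╴ │ ┌─╴ ╵ ┌─┐ │
│   │↓ ↲│↑│  ↳ ↑│ │↓│
├───┤ ╶─┤ └─┬───┘ ╵ │
│   │↳ ↓│↑ ↰│    ↓ ↲│
├─╴ └─┐ └─┐ └───┐ ╶─┤
│     │↳ ↓│↑ ← ↰│↳ ↓│
│ ╷ ┌─┴─╴ │ ┌─╴ ├─╴ │
│ │ │↓ ← ↲│ │↱ ↑│B ↲│
│ └─┘ ┌───┤ │ ╶─┴───┤
│↓ ← ↲│   │ │↑ ← ← ↰│
│ ┌───┘ ╶─┘ ├─────┐ │
│↓│         │     │↑│
│ ├───────┐ ╵ ┌───┤ │
│↓│↱ → → ↓│   │↱ ↓│↑│
│ │ ╶─┬─┐ │ ┌─┘ ╷ │ │
│↓│↑ ↰│ │↓│ │↱ ↑│↓│↑│
│ └─╴ │ ╵ └─┘ ┌─┘ ╵ │
│↳ → ↑│  ↳ → ↑│  ↳ ↑│
└─────┴───────┴─────┘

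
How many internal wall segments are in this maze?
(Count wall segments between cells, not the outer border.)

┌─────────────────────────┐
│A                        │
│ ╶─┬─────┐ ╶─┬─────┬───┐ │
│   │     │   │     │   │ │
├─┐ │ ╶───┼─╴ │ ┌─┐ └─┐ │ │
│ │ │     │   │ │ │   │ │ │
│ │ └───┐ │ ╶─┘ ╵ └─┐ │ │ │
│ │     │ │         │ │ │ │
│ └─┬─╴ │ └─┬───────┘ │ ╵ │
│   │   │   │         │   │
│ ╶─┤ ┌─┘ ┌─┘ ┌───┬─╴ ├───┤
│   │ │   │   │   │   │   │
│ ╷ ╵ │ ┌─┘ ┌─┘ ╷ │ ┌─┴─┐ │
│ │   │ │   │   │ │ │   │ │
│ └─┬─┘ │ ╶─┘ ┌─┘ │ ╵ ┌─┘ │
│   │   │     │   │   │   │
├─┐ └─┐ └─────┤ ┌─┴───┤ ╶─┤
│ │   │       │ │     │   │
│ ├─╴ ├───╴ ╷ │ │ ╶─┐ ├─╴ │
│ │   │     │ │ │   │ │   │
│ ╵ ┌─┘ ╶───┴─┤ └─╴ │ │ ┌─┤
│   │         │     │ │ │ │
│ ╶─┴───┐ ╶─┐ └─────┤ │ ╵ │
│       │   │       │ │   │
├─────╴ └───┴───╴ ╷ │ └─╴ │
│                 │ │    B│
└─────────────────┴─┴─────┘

Counting internal wall segments:
Total internal walls: 144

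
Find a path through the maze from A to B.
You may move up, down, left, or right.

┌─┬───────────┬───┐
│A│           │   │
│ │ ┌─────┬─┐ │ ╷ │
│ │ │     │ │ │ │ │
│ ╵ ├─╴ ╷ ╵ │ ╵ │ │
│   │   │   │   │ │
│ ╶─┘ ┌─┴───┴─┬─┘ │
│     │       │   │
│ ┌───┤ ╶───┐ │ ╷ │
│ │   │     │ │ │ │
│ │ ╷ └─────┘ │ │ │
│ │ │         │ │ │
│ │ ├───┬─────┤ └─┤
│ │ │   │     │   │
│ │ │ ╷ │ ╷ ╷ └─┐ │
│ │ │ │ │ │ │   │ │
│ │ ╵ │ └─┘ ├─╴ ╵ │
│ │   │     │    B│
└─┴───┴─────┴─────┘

Finding the shortest path through the maze:
Path length: 26 steps
Directions: down → down → right → up → up → right → right → right → right → right → down → down → right → up → up → right → down → down → down → left → down → down → down → right → down → down

Solution:

┌─┬───────────┬───┐
│A│↱ → → → → ↓│↱ ↓│
│ │ ┌─────┬─┐ │ ╷ │
│↓│↑│     │ │↓│↑│↓│
│ ╵ ├─╴ ╷ ╵ │ ╵ │ │
│↳ ↑│   │   │↳ ↑│↓│
│ ╶─┘ ┌─┴───┴─┬─┘ │
│     │       │↓ ↲│
│ ┌───┤ ╶───┐ │ ╷ │
│ │   │     │ │↓│ │
│ │ ╷ └─────┘ │ │ │
│ │ │         │↓│ │
│ │ ├───┬─────┤ └─┤
│ │ │   │     │↳ ↓│
│ │ │ ╷ │ ╷ ╷ └─┐ │
│ │ │ │ │ │ │   │↓│
│ │ ╵ │ └─┘ ├─╴ ╵ │
│ │   │     │    B│
└─┴───┴─────┴─────┘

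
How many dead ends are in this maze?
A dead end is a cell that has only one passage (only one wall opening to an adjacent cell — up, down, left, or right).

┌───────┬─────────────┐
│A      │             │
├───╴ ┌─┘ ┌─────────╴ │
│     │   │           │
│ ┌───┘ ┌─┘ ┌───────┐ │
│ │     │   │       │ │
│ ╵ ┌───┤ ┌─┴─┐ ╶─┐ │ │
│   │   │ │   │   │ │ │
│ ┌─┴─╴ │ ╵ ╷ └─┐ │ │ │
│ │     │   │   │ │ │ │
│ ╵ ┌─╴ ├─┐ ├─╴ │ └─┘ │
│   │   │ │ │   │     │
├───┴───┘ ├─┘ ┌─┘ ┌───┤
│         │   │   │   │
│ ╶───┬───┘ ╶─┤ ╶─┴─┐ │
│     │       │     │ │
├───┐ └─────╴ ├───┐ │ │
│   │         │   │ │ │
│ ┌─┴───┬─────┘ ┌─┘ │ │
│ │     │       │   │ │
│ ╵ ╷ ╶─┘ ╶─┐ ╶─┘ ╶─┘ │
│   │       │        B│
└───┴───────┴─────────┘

Checking each cell for number of passages:

Dead ends found at positions:
  (0, 0)
  (0, 3)
  (2, 6)
  (3, 2)
  (4, 9)
  (5, 2)
  (5, 4)
  (5, 5)
  (6, 9)
  (7, 3)
  (8, 1)
  (8, 8)
  (9, 3)
  (10, 5)
Total dead ends: 14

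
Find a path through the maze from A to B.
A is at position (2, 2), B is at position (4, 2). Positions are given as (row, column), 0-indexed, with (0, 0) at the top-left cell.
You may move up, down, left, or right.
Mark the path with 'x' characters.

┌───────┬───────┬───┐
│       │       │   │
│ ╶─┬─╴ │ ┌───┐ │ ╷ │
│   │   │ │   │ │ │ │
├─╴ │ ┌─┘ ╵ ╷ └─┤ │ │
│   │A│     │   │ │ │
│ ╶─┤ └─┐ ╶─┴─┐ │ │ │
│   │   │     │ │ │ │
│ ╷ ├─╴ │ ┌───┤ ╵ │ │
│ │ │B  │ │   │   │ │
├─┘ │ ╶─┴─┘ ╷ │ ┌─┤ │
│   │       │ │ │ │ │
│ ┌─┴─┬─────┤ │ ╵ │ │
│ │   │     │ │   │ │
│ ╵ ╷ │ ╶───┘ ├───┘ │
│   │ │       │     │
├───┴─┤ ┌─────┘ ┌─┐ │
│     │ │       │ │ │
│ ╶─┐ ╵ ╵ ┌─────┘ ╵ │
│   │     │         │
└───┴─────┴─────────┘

Finding the shortest path from (2, 2) to (4, 2):
Path length: 4 steps
Directions: down → right → down → left

Solution:

┌───────┬───────┬───┐
│       │       │   │
│ ╶─┬─╴ │ ┌───┐ │ ╷ │
│   │   │ │   │ │ │ │
├─╴ │ ┌─┘ ╵ ╷ └─┤ │ │
│   │A│     │   │ │ │
│ ╶─┤ └─┐ ╶─┴─┐ │ │ │
│   │x x│     │ │ │ │
│ ╷ ├─╴ │ ┌───┤ ╵ │ │
│ │ │B x│ │   │   │ │
├─┘ │ ╶─┴─┘ ╷ │ ┌─┤ │
│   │       │ │ │ │ │
│ ┌─┴─┬─────┤ │ ╵ │ │
│ │   │     │ │   │ │
│ ╵ ╷ │ ╶───┘ ├───┘ │
│   │ │       │     │
├───┴─┤ ┌─────┘ ┌─┐ │
│     │ │       │ │ │
│ ╶─┐ ╵ ╵ ┌─────┘ ╵ │
│   │     │         │
└───┴─────┴─────────┘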